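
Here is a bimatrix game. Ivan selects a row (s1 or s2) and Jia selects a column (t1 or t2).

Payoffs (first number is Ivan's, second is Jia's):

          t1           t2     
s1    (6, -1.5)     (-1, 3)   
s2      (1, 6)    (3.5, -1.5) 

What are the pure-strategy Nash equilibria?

(s1, t1): Jia prefers t2 (3 > -1.5) — not an equilibrium.
(s1, t2): Ivan prefers s2 (3.5 > -1) — not an equilibrium.
(s2, t1): Ivan prefers s1 (6 > 1) — not an equilibrium.
(s2, t2): Jia prefers t1 (6 > -1.5) — not an equilibrium.

none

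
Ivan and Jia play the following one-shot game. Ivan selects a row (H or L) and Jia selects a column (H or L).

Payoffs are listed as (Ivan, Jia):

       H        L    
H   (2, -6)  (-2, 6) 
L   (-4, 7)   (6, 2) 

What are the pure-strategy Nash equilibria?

none

(H, H): Jia prefers L (6 > -6) — not an equilibrium.
(H, L): Ivan prefers L (6 > -2) — not an equilibrium.
(L, H): Ivan prefers H (2 > -4) — not an equilibrium.
(L, L): Jia prefers H (7 > 2) — not an equilibrium.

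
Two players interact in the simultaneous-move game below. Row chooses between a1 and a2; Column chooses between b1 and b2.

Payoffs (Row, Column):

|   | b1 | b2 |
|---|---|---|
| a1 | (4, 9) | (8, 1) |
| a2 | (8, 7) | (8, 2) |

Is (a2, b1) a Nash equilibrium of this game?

At (a2, b1), Row earns 8; switching to a1 would give 4, so Row has no profitable deviation.
Column earns 7; switching to b2 would give 2, so Column has no profitable deviation.
Neither player can gain by a unilateral deviation, so this profile is a Nash equilibrium.

Yes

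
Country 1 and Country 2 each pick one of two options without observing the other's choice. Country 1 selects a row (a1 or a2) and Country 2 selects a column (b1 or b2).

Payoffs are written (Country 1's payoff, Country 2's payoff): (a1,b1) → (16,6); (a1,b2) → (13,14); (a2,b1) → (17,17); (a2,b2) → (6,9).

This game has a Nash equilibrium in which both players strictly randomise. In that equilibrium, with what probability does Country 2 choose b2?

Let q be the probability that Country 2 plays b1. In a completely mixed equilibrium, Country 1 must be indifferent between a1 and a2.
Country 1's expected payoff from a1 is 16q + 13(1−q); from a2 it is 17q + 6(1−q).
Setting these equal: 3q + 13 = 11q + 6, so q = 7/8.
Therefore Country 2 plays b2 with probability 1 − 7/8 = 1/8.

1/8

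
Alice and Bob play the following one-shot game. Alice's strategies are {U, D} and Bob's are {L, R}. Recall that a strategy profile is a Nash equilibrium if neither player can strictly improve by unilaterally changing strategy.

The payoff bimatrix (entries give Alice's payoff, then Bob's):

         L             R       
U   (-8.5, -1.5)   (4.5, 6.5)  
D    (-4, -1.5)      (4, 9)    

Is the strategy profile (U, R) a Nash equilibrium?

At (U, R), Alice earns 4.5; switching to D would give 4, so Alice has no profitable deviation.
Bob earns 6.5; switching to L would give -1.5, so Bob has no profitable deviation.
Neither player can gain by a unilateral deviation, so this profile is a Nash equilibrium.

Yes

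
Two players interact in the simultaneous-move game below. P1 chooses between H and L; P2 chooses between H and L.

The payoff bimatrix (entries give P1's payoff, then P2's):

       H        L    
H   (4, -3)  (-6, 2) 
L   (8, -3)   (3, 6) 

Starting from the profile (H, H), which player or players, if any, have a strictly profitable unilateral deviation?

P1 at (H, H) earns 4; deviating to L yields 8 — a strict improvement.
P2 earns -3; deviating to L yields 2 — a strict improvement.
Both P1 and P2 have strictly profitable deviations.

Both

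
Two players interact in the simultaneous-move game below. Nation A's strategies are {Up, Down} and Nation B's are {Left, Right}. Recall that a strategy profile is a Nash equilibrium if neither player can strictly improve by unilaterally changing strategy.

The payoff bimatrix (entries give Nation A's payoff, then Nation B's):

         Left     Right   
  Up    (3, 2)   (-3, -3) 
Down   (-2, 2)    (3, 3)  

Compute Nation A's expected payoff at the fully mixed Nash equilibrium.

First find q, the probability Nation B plays Left, from Nation A's indifference between Up and Down: 3q − 3(1−q) = −2q + 3(1−q), giving q = 6/11.
Since Nation A is indifferent in equilibrium, Nation A's expected payoff equals the payoff from either row against (6/11, 5/11). Using Up: 3(6/11) − 3(5/11) = 3/11.

3/11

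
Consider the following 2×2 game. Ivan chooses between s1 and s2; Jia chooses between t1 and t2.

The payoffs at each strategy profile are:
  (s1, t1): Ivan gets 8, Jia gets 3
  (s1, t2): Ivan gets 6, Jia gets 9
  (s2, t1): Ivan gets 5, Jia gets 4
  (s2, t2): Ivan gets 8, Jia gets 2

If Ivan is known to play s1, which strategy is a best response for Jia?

Against s1, Jia earns 3 from t1 and 9 from t2.
So t2 is the best response.

t2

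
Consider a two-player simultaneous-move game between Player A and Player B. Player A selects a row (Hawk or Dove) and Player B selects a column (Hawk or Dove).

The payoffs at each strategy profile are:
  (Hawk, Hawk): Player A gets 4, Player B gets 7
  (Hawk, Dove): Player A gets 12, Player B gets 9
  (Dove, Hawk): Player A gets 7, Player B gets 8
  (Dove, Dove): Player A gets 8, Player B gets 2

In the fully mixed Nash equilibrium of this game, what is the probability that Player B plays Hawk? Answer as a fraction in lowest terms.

4/7

Let y be the probability that Player B plays Hawk. In a completely mixed equilibrium, Player A must be indifferent between Hawk and Dove.
Player A's expected payoff from Hawk is 4y + 12(1−y); from Dove it is 7y + 8(1−y).
Setting these equal: −8y + 12 = −y + 8, so y = 4/7.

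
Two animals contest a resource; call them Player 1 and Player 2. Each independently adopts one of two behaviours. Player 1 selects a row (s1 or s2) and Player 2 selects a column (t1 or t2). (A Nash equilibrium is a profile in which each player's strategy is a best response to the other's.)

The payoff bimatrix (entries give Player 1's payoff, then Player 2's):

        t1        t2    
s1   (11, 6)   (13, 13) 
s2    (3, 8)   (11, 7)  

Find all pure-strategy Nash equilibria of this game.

(s1, t2)

(s1, t1): Player 2 prefers t2 (13 > 6) — not an equilibrium.
(s1, t2): Player 1 gets 13 ≥ 11 from s2, and Player 2 gets 13 ≥ 6 from t1 — Nash equilibrium.
(s2, t1): Player 1 prefers s1 (11 > 3) — not an equilibrium.
(s2, t2): Player 1 prefers s1 (13 > 11); Player 2 prefers t1 (8 > 7) — not an equilibrium.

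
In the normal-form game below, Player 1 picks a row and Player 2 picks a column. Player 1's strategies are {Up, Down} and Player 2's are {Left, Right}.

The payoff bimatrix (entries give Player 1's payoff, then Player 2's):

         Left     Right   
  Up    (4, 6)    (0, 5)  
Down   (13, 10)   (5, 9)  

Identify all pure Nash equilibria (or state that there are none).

(Down, Left)

(Up, Left): Player 1 prefers Down (13 > 4) — not an equilibrium.
(Up, Right): Player 1 prefers Down (5 > 0); Player 2 prefers Left (6 > 5) — not an equilibrium.
(Down, Left): Player 1 gets 13 ≥ 4 from Up, and Player 2 gets 10 ≥ 9 from Right — Nash equilibrium.
(Down, Right): Player 2 prefers Left (10 > 9) — not an equilibrium.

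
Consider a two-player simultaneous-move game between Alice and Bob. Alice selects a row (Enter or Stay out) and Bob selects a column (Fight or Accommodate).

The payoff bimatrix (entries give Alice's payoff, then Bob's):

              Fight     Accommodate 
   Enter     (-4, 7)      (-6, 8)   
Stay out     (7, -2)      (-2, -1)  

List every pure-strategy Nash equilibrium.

(Enter, Fight): Alice prefers Stay out (7 > -4); Bob prefers Accommodate (8 > 7) — not an equilibrium.
(Enter, Accommodate): Alice prefers Stay out (-2 > -6) — not an equilibrium.
(Stay out, Fight): Bob prefers Accommodate (-1 > -2) — not an equilibrium.
(Stay out, Accommodate): Alice gets -2 ≥ -6 from Enter, and Bob gets -1 ≥ -2 from Fight — Nash equilibrium.

(Stay out, Accommodate)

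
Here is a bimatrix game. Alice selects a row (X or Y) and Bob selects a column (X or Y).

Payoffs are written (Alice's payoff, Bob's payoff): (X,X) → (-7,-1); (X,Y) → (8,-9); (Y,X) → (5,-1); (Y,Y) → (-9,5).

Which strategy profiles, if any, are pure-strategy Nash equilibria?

(X, X): Alice prefers Y (5 > -7) — not an equilibrium.
(X, Y): Bob prefers X (-1 > -9) — not an equilibrium.
(Y, X): Bob prefers Y (5 > -1) — not an equilibrium.
(Y, Y): Alice prefers X (8 > -9) — not an equilibrium.

none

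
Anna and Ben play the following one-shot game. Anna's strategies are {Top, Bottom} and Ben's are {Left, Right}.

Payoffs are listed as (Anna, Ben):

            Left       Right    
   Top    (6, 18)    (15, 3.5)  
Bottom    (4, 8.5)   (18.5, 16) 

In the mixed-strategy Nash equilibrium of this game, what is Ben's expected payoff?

First find x, the probability Anna plays Top, from Ben's indifference between Left and Right: 18x + 8.5(1−x) = 3.5x + 16(1−x), giving x = 15/44.
Since Ben is indifferent in equilibrium, Ben's expected payoff equals the payoff from either column against (15/44, 29/44). Using Left: 18(15/44) + 8.5(29/44) = 1033/88.

1033/88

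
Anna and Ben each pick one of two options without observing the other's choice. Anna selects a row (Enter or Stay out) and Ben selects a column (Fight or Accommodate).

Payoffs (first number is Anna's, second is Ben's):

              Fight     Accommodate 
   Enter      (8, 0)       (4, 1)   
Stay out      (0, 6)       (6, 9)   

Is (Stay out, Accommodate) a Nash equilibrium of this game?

Yes

At (Stay out, Accommodate), Anna earns 6; switching to Enter would give 4, so Anna has no profitable deviation.
Ben earns 9; switching to Fight would give 6, so Ben has no profitable deviation.
Neither player can gain by a unilateral deviation, so this profile is a Nash equilibrium.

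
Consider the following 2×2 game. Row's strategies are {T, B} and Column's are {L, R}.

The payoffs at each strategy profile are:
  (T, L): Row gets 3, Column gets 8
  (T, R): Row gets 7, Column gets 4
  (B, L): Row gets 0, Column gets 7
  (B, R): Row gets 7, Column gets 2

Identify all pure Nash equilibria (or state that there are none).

(T, L)

(T, L): Row gets 3 ≥ 0 from B, and Column gets 8 ≥ 4 from R — Nash equilibrium.
(T, R): Column prefers L (8 > 4) — not an equilibrium.
(B, L): Row prefers T (3 > 0) — not an equilibrium.
(B, R): Column prefers L (7 > 2) — not an equilibrium.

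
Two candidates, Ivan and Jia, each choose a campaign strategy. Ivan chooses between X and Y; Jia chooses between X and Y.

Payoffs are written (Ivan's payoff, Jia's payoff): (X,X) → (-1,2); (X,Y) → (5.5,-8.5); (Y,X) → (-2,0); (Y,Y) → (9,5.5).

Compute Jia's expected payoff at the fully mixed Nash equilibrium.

First find p, the probability Ivan plays X, from Jia's indifference between X and Y: 2p = −8.5p + 5.5(1−p), giving p = 11/32.
Since Jia is indifferent in equilibrium, Jia's expected payoff equals the payoff from either column against (11/32, 21/32). Using X: 2(11/32) = 11/16.

11/16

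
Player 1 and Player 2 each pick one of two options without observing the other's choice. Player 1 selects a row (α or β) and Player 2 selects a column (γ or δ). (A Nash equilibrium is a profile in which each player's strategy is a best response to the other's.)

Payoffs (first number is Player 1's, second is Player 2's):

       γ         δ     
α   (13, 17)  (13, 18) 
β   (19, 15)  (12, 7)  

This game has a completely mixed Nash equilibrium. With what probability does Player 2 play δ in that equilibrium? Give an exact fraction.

6/7

Let c be the probability that Player 2 plays γ. In a completely mixed equilibrium, Player 1 must be indifferent between α and β.
Player 1's expected payoff from α is 13c + 13(1−c); from β it is 19c + 12(1−c).
Setting these equal: 13 = 7c + 12, so c = 1/7.
Therefore Player 2 plays δ with probability 1 − 1/7 = 6/7.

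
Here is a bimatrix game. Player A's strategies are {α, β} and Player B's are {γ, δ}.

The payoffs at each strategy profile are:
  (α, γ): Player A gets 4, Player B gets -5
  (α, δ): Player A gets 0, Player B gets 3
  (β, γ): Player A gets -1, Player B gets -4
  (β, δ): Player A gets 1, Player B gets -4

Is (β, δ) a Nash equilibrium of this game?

Yes

At (β, δ), Player A earns 1; switching to α would give 0, so Player A has no profitable deviation.
Player B earns -4; switching to γ would give -4, so Player B has no profitable deviation.
Neither player can gain by a unilateral deviation, so this profile is a Nash equilibrium.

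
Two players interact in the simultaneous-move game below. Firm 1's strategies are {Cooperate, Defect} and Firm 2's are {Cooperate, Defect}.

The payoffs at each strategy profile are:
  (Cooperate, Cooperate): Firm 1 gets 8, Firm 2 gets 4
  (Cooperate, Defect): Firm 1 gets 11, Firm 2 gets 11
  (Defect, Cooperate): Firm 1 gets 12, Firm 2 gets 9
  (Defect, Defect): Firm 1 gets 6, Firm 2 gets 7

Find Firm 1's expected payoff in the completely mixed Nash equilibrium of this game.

First find q, the probability Firm 2 plays Cooperate, from Firm 1's indifference between Cooperate and Defect: 8q + 11(1−q) = 12q + 6(1−q), giving q = 5/9.
Since Firm 1 is indifferent in equilibrium, Firm 1's expected payoff equals the payoff from either row against (5/9, 4/9). Using Cooperate: 8(5/9) + 11(4/9) = 28/3.

28/3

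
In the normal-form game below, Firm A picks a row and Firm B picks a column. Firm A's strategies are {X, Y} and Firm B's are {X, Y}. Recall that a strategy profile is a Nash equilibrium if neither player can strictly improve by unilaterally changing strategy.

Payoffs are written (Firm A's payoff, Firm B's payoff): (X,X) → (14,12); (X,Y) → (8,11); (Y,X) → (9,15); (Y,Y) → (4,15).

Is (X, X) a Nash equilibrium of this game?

At (X, X), Firm A earns 14; switching to Y would give 9, so Firm A has no profitable deviation.
Firm B earns 12; switching to Y would give 11, so Firm B has no profitable deviation.
Neither player can gain by a unilateral deviation, so this profile is a Nash equilibrium.

Yes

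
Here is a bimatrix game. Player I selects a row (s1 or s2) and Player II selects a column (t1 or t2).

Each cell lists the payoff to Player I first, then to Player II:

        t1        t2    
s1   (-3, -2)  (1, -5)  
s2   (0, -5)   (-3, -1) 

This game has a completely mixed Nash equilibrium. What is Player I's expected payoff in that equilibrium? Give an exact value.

First find y, the probability Player II plays t1, from Player I's indifference between s1 and s2: −3y + (1−y) = −3(1−y), giving y = 4/7.
Since Player I is indifferent in equilibrium, Player I's expected payoff equals the payoff from either row against (4/7, 3/7). Using s1: −3(4/7) + (3/7) = -9/7.

-9/7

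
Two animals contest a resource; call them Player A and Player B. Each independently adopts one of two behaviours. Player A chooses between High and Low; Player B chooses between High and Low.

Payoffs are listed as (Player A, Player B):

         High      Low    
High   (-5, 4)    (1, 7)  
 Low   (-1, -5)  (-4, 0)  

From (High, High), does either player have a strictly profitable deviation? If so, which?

Player A at (High, High) earns -5; deviating to Low yields -1 — a strict improvement.
Player B earns 4; deviating to Low yields 7 — a strict improvement.
Both Player A and Player B have strictly profitable deviations.

Both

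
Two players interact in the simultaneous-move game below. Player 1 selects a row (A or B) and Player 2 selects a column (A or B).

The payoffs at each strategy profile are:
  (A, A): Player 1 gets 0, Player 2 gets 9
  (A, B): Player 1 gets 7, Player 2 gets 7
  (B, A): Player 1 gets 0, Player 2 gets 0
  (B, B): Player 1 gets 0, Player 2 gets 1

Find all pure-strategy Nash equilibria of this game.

(A, A): Player 1 gets 0 ≥ 0 from B, and Player 2 gets 9 ≥ 7 from B — Nash equilibrium.
(A, B): Player 2 prefers A (9 > 7) — not an equilibrium.
(B, A): Player 2 prefers B (1 > 0) — not an equilibrium.
(B, B): Player 1 prefers A (7 > 0) — not an equilibrium.

(A, A)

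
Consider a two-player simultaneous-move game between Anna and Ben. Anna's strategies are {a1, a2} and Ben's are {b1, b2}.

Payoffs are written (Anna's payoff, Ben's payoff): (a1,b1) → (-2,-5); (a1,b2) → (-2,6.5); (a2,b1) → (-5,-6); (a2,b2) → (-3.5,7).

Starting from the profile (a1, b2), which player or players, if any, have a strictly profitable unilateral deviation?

Anna at (a1, b2) earns -2; deviating to a2 yields -3.5 — not better.
Ben earns 6.5; deviating to b1 yields -5 — not better.
Neither player can strictly improve; the profile is a Nash equilibrium.

Neither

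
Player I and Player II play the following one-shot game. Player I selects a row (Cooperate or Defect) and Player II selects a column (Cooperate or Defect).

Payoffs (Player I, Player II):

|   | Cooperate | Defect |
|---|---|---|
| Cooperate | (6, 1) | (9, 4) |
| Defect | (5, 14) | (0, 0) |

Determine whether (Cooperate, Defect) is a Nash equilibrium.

Yes

At (Cooperate, Defect), Player I earns 9; switching to Defect would give 0, so Player I has no profitable deviation.
Player II earns 4; switching to Cooperate would give 1, so Player II has no profitable deviation.
Neither player can gain by a unilateral deviation, so this profile is a Nash equilibrium.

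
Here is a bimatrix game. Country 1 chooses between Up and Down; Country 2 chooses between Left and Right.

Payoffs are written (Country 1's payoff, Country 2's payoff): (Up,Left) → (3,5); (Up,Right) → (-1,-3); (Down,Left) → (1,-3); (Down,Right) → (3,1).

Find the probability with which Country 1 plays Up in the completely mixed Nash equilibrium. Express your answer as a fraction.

1/3

Let p be the probability that Country 1 plays Up. In a completely mixed equilibrium, Country 2 must be indifferent between Left and Right.
Country 2's expected payoff from Left is 5p − 3(1−p); from Right it is −3p + (1−p).
Setting these equal: 8p − 3 = −4p + 1, so p = 1/3.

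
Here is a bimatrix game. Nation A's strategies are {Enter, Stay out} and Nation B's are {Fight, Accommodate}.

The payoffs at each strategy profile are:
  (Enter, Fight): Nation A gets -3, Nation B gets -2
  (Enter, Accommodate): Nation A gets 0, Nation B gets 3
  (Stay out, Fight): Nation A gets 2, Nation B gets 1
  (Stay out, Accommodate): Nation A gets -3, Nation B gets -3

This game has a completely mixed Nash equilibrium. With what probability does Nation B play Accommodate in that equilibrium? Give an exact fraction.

5/8

Let c be the probability that Nation B plays Fight. In a completely mixed equilibrium, Nation A must be indifferent between Enter and Stay out.
Nation A's expected payoff from Enter is −3c; from Stay out it is 2c − 3(1−c).
Setting these equal: −3c = 5c − 3, so c = 3/8.
Therefore Nation B plays Accommodate with probability 1 − 3/8 = 5/8.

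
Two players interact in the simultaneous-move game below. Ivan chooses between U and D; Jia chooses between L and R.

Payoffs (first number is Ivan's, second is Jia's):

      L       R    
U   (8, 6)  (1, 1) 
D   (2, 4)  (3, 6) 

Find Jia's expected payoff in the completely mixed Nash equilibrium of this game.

First find x, the probability Ivan plays U, from Jia's indifference between L and R: 6x + 4(1−x) = x + 6(1−x), giving x = 2/7.
Since Jia is indifferent in equilibrium, Jia's expected payoff equals the payoff from either column against (2/7, 5/7). Using L: 6(2/7) + 4(5/7) = 32/7.

32/7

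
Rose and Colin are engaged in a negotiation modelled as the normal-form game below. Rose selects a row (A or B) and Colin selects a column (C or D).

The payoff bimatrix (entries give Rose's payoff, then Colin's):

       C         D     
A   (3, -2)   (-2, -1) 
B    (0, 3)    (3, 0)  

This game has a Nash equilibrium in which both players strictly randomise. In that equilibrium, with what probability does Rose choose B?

Let r be the probability that Rose plays A. In a completely mixed equilibrium, Colin must be indifferent between C and D.
Colin's expected payoff from C is −2r + 3(1−r); from D it is −r.
Setting these equal: −5r + 3 = −r, so r = 3/4.
Therefore Rose plays B with probability 1 − 3/4 = 1/4.

1/4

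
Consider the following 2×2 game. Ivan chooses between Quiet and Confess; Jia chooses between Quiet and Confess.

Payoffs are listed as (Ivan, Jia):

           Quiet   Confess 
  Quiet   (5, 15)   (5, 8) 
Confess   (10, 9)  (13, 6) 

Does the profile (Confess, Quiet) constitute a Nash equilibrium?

At (Confess, Quiet), Ivan earns 10; switching to Quiet would give 5, so Ivan has no profitable deviation.
Jia earns 9; switching to Confess would give 6, so Jia has no profitable deviation.
Neither player can gain by a unilateral deviation, so this profile is a Nash equilibrium.

Yes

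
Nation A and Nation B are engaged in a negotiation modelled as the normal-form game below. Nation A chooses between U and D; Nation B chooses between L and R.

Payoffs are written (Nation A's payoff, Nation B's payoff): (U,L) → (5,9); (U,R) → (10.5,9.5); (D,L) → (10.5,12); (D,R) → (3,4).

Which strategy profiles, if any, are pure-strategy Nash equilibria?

(U, R) and (D, L)

(U, L): Nation A prefers D (10.5 > 5); Nation B prefers R (9.5 > 9) — not an equilibrium.
(U, R): Nation A gets 10.5 ≥ 3 from D, and Nation B gets 9.5 ≥ 9 from L — Nash equilibrium.
(D, L): Nation A gets 10.5 ≥ 5 from U, and Nation B gets 12 ≥ 4 from R — Nash equilibrium.
(D, R): Nation A prefers U (10.5 > 3); Nation B prefers L (12 > 4) — not an equilibrium.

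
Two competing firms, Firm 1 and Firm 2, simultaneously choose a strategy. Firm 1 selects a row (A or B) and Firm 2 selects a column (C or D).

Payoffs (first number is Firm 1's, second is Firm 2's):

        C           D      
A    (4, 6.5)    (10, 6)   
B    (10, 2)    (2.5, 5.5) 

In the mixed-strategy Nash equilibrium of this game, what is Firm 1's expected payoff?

First find q, the probability Firm 2 plays C, from Firm 1's indifference between A and B: 4q + 10(1−q) = 10q + 2.5(1−q), giving q = 5/9.
Since Firm 1 is indifferent in equilibrium, Firm 1's expected payoff equals the payoff from either row against (5/9, 4/9). Using A: 4(5/9) + 10(4/9) = 20/3.

20/3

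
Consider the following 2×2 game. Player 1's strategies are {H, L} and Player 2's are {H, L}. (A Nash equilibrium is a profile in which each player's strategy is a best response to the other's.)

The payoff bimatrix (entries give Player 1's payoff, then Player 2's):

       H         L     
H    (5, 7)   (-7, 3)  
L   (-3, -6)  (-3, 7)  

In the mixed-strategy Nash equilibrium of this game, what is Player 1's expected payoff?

First find q, the probability Player 2 plays H, from Player 1's indifference between H and L: 5q − 7(1−q) = −3q − 3(1−q), giving q = 1/3.
Since Player 1 is indifferent in equilibrium, Player 1's expected payoff equals the payoff from either row against (1/3, 2/3). Using H: 5(1/3) − 7(2/3) = -3.

-3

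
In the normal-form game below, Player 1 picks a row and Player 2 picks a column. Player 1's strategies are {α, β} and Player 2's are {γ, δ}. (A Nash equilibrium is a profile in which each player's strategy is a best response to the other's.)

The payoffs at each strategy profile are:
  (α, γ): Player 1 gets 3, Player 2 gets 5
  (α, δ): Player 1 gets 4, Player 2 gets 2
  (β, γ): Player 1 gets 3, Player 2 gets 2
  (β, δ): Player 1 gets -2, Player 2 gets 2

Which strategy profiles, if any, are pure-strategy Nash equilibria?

(α, γ): Player 1 gets 3 ≥ 3 from β, and Player 2 gets 5 ≥ 2 from δ — Nash equilibrium.
(α, δ): Player 2 prefers γ (5 > 2) — not an equilibrium.
(β, γ): Player 1 gets 3 ≥ 3 from α, and Player 2 gets 2 ≥ 2 from δ — Nash equilibrium.
(β, δ): Player 1 prefers α (4 > -2) — not an equilibrium.

(α, γ) and (β, γ)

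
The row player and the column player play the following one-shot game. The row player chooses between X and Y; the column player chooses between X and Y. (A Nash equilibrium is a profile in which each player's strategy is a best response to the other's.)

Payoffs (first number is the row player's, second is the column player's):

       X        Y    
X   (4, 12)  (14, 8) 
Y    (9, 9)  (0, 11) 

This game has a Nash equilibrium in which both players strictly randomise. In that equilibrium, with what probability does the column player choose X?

Let c be the probability that the column player plays X. In a completely mixed equilibrium, the row player must be indifferent between X and Y.
The row player's expected payoff from X is 4c + 14(1−c); from Y it is 9c.
Setting these equal: −10c + 14 = 9c, so c = 14/19.

14/19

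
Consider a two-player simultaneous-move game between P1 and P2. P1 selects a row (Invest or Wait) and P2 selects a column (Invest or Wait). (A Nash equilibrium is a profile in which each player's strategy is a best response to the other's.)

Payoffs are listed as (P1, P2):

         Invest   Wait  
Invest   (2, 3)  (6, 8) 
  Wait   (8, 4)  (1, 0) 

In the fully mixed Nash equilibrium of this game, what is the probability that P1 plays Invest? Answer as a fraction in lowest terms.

4/9

Let p be the probability that P1 plays Invest. In a completely mixed equilibrium, P2 must be indifferent between Invest and Wait.
P2's expected payoff from Invest is 3p + 4(1−p); from Wait it is 8p.
Setting these equal: −p + 4 = 8p, so p = 4/9.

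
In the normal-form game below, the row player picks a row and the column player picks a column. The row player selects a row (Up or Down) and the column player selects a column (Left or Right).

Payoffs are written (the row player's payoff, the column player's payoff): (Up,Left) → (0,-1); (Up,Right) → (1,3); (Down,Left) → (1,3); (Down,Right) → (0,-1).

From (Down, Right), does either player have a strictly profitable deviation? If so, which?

Both

The row player at (Down, Right) earns 0; deviating to Up yields 1 — a strict improvement.
The column player earns -1; deviating to Left yields 3 — a strict improvement.
Both the row player and the column player have strictly profitable deviations.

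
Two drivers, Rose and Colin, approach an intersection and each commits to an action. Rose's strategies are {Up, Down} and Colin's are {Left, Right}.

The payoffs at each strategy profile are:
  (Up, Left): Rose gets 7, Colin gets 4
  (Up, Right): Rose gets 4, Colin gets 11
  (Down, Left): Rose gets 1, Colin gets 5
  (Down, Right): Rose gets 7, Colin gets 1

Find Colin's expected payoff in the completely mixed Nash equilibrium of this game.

51/11

First find p, the probability Rose plays Up, from Colin's indifference between Left and Right: 4p + 5(1−p) = 11p + (1−p), giving p = 4/11.
Since Colin is indifferent in equilibrium, Colin's expected payoff equals the payoff from either column against (4/11, 7/11). Using Left: 4(4/11) + 5(7/11) = 51/11.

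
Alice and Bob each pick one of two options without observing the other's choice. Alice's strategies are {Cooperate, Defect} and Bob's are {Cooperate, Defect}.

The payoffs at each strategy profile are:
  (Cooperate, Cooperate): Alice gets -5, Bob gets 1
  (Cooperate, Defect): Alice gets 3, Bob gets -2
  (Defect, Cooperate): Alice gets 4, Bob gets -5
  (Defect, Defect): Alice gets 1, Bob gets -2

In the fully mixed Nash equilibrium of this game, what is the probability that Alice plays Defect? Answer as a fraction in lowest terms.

Let p be the probability that Alice plays Cooperate. In a completely mixed equilibrium, Bob must be indifferent between Cooperate and Defect.
Bob's expected payoff from Cooperate is p − 5(1−p); from Defect it is −2p − 2(1−p).
Setting these equal: 6p − 5 = -2, so p = 1/2.
Therefore Alice plays Defect with probability 1 − 1/2 = 1/2.

1/2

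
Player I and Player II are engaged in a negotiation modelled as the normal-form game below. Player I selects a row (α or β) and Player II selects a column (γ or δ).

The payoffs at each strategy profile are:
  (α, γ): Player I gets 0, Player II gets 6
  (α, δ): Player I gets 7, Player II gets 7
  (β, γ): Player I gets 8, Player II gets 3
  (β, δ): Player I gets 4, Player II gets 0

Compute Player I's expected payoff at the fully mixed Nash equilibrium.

First find y, the probability Player II plays γ, from Player I's indifference between α and β: 7(1−y) = 8y + 4(1−y), giving y = 3/11.
Since Player I is indifferent in equilibrium, Player I's expected payoff equals the payoff from either row against (3/11, 8/11). Using α: 7(8/11) = 56/11.

56/11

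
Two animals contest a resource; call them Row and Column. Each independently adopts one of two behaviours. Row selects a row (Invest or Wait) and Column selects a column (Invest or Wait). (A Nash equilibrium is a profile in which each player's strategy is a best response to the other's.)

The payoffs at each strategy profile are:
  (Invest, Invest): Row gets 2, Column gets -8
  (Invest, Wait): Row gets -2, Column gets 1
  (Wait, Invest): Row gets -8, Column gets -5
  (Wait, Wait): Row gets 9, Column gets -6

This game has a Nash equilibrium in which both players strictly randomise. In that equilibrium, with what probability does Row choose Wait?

Let x be the probability that Row plays Invest. In a completely mixed equilibrium, Column must be indifferent between Invest and Wait.
Column's expected payoff from Invest is −8x − 5(1−x); from Wait it is x − 6(1−x).
Setting these equal: −3x − 5 = 7x − 6, so x = 1/10.
Therefore Row plays Wait with probability 1 − 1/10 = 9/10.

9/10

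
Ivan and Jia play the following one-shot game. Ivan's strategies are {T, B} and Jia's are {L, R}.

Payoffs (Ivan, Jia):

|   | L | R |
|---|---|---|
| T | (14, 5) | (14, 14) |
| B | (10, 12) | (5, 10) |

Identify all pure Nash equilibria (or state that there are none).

(T, L): Jia prefers R (14 > 5) — not an equilibrium.
(T, R): Ivan gets 14 ≥ 5 from B, and Jia gets 14 ≥ 5 from L — Nash equilibrium.
(B, L): Ivan prefers T (14 > 10) — not an equilibrium.
(B, R): Ivan prefers T (14 > 5); Jia prefers L (12 > 10) — not an equilibrium.

(T, R)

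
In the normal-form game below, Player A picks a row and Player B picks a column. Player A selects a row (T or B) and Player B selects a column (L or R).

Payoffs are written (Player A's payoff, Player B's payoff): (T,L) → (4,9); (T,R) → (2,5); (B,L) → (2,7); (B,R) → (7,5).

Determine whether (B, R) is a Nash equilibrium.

No

At (B, R), Player A earns 7; switching to T would give 2, so Player A has no profitable deviation.
Player B earns 5; switching to L would give 7, so Player B would deviate.
Since at least one player can profitably deviate, this is not a Nash equilibrium.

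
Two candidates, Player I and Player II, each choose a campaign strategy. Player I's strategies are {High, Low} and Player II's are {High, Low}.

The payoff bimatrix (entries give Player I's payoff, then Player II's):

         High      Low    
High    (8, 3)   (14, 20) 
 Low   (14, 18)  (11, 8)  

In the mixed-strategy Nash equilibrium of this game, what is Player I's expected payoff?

First find y, the probability Player II plays High, from Player I's indifference between High and Low: 8y + 14(1−y) = 14y + 11(1−y), giving y = 1/3.
Since Player I is indifferent in equilibrium, Player I's expected payoff equals the payoff from either row against (1/3, 2/3). Using High: 8(1/3) + 14(2/3) = 12.

12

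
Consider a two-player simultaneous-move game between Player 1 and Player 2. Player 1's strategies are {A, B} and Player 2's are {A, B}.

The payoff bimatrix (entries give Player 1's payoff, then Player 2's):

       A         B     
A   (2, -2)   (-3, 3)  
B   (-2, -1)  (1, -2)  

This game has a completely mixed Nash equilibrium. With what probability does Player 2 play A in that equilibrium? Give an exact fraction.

Let y be the probability that Player 2 plays A. In a completely mixed equilibrium, Player 1 must be indifferent between A and B.
Player 1's expected payoff from A is 2y − 3(1−y); from B it is −2y + (1−y).
Setting these equal: 5y − 3 = −3y + 1, so y = 1/2.

1/2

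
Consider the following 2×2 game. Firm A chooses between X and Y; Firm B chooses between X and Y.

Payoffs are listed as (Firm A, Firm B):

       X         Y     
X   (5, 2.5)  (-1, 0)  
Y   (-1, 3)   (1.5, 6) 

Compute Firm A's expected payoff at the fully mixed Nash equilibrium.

13/17

First find q, the probability Firm B plays X, from Firm A's indifference between X and Y: 5q − (1−q) = −q + 1.5(1−q), giving q = 5/17.
Since Firm A is indifferent in equilibrium, Firm A's expected payoff equals the payoff from either row against (5/17, 12/17). Using X: 5(5/17) − (12/17) = 13/17.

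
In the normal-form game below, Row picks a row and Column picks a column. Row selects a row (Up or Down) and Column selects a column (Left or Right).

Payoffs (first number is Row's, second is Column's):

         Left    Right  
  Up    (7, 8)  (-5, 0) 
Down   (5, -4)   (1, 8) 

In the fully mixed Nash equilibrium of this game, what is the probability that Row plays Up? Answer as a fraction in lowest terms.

3/5

Let p be the probability that Row plays Up. In a completely mixed equilibrium, Column must be indifferent between Left and Right.
Column's expected payoff from Left is 8p − 4(1−p); from Right it is 8(1−p).
Setting these equal: 12p − 4 = −8p + 8, so p = 3/5.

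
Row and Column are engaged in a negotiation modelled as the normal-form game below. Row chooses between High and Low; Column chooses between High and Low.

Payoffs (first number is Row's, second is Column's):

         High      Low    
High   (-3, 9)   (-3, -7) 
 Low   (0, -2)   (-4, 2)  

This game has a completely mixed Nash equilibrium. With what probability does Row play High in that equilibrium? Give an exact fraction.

Let r be the probability that Row plays High. In a completely mixed equilibrium, Column must be indifferent between High and Low.
Column's expected payoff from High is 9r − 2(1−r); from Low it is −7r + 2(1−r).
Setting these equal: 11r − 2 = −9r + 2, so r = 1/5.

1/5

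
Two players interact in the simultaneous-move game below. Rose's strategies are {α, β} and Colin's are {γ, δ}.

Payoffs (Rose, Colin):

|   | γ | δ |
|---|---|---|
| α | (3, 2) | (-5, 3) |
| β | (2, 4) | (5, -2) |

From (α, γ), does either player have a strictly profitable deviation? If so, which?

Colin

Rose at (α, γ) earns 3; deviating to β yields 2 — not better.
Colin earns 2; deviating to δ yields 3 — a strict improvement.
Only Colin has a strictly profitable deviation.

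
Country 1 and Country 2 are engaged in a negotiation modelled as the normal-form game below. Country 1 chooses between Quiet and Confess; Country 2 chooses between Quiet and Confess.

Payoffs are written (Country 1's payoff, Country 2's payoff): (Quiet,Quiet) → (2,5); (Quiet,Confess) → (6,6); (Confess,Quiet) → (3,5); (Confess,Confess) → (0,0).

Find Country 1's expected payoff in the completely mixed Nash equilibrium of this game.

18/7

First find y, the probability Country 2 plays Quiet, from Country 1's indifference between Quiet and Confess: 2y + 6(1−y) = 3y, giving y = 6/7.
Since Country 1 is indifferent in equilibrium, Country 1's expected payoff equals the payoff from either row against (6/7, 1/7). Using Quiet: 2(6/7) + 6(1/7) = 18/7.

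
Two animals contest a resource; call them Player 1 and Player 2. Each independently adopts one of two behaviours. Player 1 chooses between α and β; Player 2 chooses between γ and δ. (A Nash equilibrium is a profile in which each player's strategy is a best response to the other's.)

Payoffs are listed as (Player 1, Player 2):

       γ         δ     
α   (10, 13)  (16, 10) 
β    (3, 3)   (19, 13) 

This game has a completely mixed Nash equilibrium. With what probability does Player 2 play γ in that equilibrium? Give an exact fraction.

3/10

Let y be the probability that Player 2 plays γ. In a completely mixed equilibrium, Player 1 must be indifferent between α and β.
Player 1's expected payoff from α is 10y + 16(1−y); from β it is 3y + 19(1−y).
Setting these equal: −6y + 16 = −16y + 19, so y = 3/10.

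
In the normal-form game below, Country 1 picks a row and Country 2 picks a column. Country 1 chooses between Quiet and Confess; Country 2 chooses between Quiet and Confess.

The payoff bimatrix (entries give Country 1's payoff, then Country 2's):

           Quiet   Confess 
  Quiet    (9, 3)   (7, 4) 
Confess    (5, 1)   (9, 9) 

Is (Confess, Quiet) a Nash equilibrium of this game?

No

At (Confess, Quiet), Country 1 earns 5; switching to Quiet would give 9, so Country 1 would deviate.
Country 2 earns 1; switching to Confess would give 9, so Country 2 would deviate.
Since at least one player can profitably deviate, this is not a Nash equilibrium.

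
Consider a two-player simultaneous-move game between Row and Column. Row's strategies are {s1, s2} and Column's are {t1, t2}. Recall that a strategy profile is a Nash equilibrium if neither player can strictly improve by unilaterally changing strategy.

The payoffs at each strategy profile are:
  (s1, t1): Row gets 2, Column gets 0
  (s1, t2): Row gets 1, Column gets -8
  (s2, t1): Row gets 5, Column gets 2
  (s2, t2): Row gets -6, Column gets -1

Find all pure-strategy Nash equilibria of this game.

(s1, t1): Row prefers s2 (5 > 2) — not an equilibrium.
(s1, t2): Column prefers t1 (0 > -8) — not an equilibrium.
(s2, t1): Row gets 5 ≥ 2 from s1, and Column gets 2 ≥ -1 from t2 — Nash equilibrium.
(s2, t2): Row prefers s1 (1 > -6); Column prefers t1 (2 > -1) — not an equilibrium.

(s2, t1)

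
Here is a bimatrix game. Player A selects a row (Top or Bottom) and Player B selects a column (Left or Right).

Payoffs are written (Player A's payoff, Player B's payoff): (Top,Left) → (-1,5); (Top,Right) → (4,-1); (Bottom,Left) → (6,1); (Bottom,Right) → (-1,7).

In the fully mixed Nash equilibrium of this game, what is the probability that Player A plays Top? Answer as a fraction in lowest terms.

Let r be the probability that Player A plays Top. In a completely mixed equilibrium, Player B must be indifferent between Left and Right.
Player B's expected payoff from Left is 5r + (1−r); from Right it is −r + 7(1−r).
Setting these equal: 4r + 1 = −8r + 7, so r = 1/2.

1/2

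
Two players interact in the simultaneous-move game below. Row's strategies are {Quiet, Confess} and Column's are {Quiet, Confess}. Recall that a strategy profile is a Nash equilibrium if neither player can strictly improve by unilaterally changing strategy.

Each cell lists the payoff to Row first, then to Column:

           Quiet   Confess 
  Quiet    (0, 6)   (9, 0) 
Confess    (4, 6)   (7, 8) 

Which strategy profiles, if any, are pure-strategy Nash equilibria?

none

(Quiet, Quiet): Row prefers Confess (4 > 0) — not an equilibrium.
(Quiet, Confess): Column prefers Quiet (6 > 0) — not an equilibrium.
(Confess, Quiet): Column prefers Confess (8 > 6) — not an equilibrium.
(Confess, Confess): Row prefers Quiet (9 > 7) — not an equilibrium.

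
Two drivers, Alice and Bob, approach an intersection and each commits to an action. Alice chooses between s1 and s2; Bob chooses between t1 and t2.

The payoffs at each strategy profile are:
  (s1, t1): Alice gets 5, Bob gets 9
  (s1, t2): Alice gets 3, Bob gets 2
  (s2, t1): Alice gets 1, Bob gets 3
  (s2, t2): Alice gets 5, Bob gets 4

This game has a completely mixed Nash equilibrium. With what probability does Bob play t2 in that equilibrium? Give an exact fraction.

Let c be the probability that Bob plays t1. In a completely mixed equilibrium, Alice must be indifferent between s1 and s2.
Alice's expected payoff from s1 is 5c + 3(1−c); from s2 it is c + 5(1−c).
Setting these equal: 2c + 3 = −4c + 5, so c = 1/3.
Therefore Bob plays t2 with probability 1 − 1/3 = 2/3.

2/3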